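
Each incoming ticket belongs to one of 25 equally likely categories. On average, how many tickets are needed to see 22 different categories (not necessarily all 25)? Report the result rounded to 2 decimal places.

Going from k to k+1 distinct takes a geometric number of tickets with mean 25/(25-k).
Sum over k = 0,...,21: E = 25/25 + 25/24 + 25/23 + ... + 25/5 + 25/4 = 49.566.

49.57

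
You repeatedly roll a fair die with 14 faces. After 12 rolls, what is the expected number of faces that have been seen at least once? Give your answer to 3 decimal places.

For each face, P(seen in 12 rolls) = 1 - (13/14)^12 = 0.5891.
By linearity of expectation, E[distinct seen] = 14·(1 - (13/14)^12) = 8.2468.

8.247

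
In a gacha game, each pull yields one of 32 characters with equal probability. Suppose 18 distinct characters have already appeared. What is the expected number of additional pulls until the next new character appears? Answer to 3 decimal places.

2.286

Each pull yields a new character with probability (32-18)/32 = 14/32, so the wait is geometric with mean 32/14.
E = 32/14 = 2.2857.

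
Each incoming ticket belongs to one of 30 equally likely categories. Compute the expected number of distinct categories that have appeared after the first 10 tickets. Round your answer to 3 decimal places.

8.626

For each category, P(seen in 10 tickets) = 1 - (29/30)^10 = 0.2875.
By linearity of expectation, E[distinct seen] = 30·(1 - (29/30)^10) = 8.6259.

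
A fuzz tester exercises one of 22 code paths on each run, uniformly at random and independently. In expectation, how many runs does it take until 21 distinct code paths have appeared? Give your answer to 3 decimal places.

59.198

Going from k to k+1 distinct takes a geometric number of runs with mean 22/(22-k).
Sum over k = 0,...,20: E = 22/22 + 22/21 + 22/20 + ... + 22/3 + 22/2 = 59.1979.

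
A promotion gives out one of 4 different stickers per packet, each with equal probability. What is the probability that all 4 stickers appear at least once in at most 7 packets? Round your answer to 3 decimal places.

0.513

By inclusion–exclusion over which stickers are missing,
P(all seen) = Σ_{j=0}^{4} (-1)^j C(4,j)((4-j)/4)^7
= 1.0000 - 0.5339 + 0.0469 - 0.0002 + 0.0000
= 0.5127.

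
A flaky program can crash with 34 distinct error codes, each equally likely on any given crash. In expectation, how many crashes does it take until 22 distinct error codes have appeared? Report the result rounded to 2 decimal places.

Going from k to k+1 distinct takes a geometric number of crashes with mean 34/(34-k).
Sum over k = 0,...,21: E = 34/34 + 34/33 + 34/32 + ... + 34/14 + 34/13 = 34.510.

34.51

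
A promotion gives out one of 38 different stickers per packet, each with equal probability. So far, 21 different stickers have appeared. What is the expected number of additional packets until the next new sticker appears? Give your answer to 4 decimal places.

2.2353

Each packet yields a new sticker with probability (38-21)/38 = 17/38, so the wait is geometric with mean 38/17.
E = 38/17 = 2.23529.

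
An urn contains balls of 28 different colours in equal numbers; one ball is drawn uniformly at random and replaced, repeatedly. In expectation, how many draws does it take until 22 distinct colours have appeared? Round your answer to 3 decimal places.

41.361

Going from k to k+1 distinct takes a geometric number of draws with mean 28/(28-k).
Sum over k = 0,...,21: E = 28/28 + 28/27 + 28/26 + ... + 28/8 + 28/7 = 41.3608.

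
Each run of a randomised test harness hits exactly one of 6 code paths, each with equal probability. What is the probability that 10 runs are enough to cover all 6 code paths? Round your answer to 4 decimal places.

By inclusion–exclusion over which code paths are missing,
P(all seen) = Σ_{j=0}^{6} (-1)^j C(6,j)((6-j)/6)^10
= 1.00000 - 0.96903 + 0.26012 - 0.01953 + 0.00025 - 0.00000 + 0.00000
= 0.27181.

0.2718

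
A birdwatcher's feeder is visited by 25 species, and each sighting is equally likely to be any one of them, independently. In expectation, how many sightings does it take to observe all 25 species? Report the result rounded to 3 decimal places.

95.399

The wait to go from k to k+1 distinct species is geometric with mean 25/(25-k).
E[T] = 25/25 + 25/24 + 25/23 + ... + 25/2 + 25/1 = 25·H_{25}.
H_{25} = 3.8160, so E[T] = 95.3990.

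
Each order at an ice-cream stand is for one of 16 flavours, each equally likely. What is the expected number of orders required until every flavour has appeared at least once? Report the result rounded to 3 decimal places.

The wait to go from k to k+1 distinct flavours is geometric with mean 16/(16-k).
E[T] = 16/16 + 16/15 + 16/14 + ... + 16/2 + 16/1 = 16·H_{16}.
H_{16} = 3.3807, so E[T] = 54.0917.

54.092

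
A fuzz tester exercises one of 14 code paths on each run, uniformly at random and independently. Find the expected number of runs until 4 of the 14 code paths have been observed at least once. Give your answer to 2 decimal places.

4.52

With k distinct code paths already seen, the next new one arrives after an expected 14/(14-k) runs.
Sum over k = 0,...,3: E = 14/14 + 14/13 + 14/12 + 14/11 = 4.516.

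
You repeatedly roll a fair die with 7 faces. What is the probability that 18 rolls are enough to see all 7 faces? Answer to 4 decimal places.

0.6112

By inclusion–exclusion over which faces are missing,
P(all seen) = Σ_{j=0}^{7} (-1)^j C(7,j)((7-j)/7)^18
= 1.00000 - 0.43657 + 0.04919 - 0.00148 + 0.00001 - 0.00000 + 0.00000 - 0.00000
= 0.61115.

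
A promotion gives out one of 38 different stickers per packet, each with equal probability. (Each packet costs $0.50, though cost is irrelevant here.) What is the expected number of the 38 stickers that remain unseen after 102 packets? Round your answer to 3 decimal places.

For each sticker, P(unseen after 102) = (37/38)^102 = 0.0659.
By linearity of expectation, E[unseen] = 38·(37/38)^102 = 2.5028.

2.503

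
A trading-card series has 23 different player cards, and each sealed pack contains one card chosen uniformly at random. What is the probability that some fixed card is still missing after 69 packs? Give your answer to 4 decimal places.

0.0466

On each pack the fixed card fails to appear with probability 22/23.
P(still missing after 69) = (22/23)^69 = 0.04655.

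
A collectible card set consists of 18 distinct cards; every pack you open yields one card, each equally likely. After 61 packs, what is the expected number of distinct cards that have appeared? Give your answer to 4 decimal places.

17.4491

For each card, P(seen in 61 packs) = 1 - (17/18)^61 = 0.96940.
By linearity of expectation, E[distinct seen] = 18·(1 - (17/18)^61) = 17.44915.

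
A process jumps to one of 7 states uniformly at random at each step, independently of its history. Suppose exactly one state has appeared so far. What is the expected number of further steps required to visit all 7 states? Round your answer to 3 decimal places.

From k distinct to k+1 distinct takes on average 7/(7-k) steps.
Sum over k = 1,...,6: E = 7/6 + 7/5 + 7/4 + 7/3 + 7/2 + 7/1 = 17.1500.

17.150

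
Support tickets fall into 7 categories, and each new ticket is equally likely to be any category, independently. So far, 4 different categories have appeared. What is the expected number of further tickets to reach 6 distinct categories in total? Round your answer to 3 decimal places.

The wait to go from k to k+1 distinct categories is geometric with mean 7/(7-k).
Sum over k = 4,...,5: E = 7/3 + 7/2 = 5.8333.

5.833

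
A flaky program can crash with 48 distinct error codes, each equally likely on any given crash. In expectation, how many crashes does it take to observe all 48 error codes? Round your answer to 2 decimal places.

After k distinct error codes have appeared, the next crash gives a new one with probability (48-k)/48, so the expected wait for the (k+1)-th is 48/(48-k).
E[T] = 48/48 + 48/47 + 48/46 + ... + 48/2 + 48/1 = 48·H_{48}.
H_{48} = 4.459, so E[T] = 214.022.

214.02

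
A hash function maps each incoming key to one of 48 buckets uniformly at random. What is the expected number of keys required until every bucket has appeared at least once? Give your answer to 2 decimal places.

After k distinct buckets have appeared, the next key gives a new one with probability (48-k)/48, so the expected wait for the (k+1)-th is 48/(48-k).
E[T] = 48/48 + 48/47 + 48/46 + ... + 48/2 + 48/1 = 48·H_{48}.
H_{48} = 4.459, so E[T] = 214.022.

214.02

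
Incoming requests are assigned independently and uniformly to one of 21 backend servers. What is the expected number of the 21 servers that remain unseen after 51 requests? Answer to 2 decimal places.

For each server, P(unseen after 51) = (20/21)^51 = 0.083.
By linearity of expectation, E[unseen] = 21·(20/21)^51 = 1.744.

1.74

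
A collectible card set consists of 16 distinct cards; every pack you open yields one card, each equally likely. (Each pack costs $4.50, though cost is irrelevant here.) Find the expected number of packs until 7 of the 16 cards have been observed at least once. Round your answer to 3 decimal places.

8.828

Going from k to k+1 distinct takes a geometric number of packs with mean 16/(16-k).
Sum over k = 0,...,6: E = 16/16 + 16/15 + 16/14 + ... + 16/11 + 16/10 = 8.8282.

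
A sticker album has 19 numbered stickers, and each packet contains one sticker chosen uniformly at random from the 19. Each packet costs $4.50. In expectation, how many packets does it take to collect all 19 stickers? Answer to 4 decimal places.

67.4071

The wait to go from k to k+1 distinct stickers is geometric with mean 19/(19-k).
E[T] = 19/19 + 19/18 + 19/17 + ... + 19/2 + 19/1 = 19·H_{19}.
H_{19} = 3.54774, so E[T] = 67.40705.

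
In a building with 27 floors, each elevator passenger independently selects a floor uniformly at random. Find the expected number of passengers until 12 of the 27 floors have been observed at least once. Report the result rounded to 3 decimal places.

Going from k to k+1 distinct takes a geometric number of passengers with mean 27/(27-k).
Sum over k = 0,...,11: E = 27/27 + 27/26 + 27/25 + ... + 27/17 + 27/16 = 15.4771.

15.477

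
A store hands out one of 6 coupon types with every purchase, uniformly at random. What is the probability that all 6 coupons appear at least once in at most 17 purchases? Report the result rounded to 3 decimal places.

By inclusion–exclusion over which coupons are missing,
P(all seen) = Σ_{j=0}^{6} (-1)^j C(6,j)((6-j)/6)^17
= 1.0000 - 0.2704 + 0.0152 - 0.0002 + 0.0000 - 0.0000 + 0.0000
= 0.7446.

0.745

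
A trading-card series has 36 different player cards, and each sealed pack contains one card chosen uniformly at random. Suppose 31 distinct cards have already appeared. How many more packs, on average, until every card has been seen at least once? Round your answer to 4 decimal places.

82.2000

From k distinct to k+1 distinct takes on average 36/(36-k) packs.
Sum over k = 31,...,35: E = 36/5 + 36/4 + 36/3 + 36/2 + 36/1 = 82.20000.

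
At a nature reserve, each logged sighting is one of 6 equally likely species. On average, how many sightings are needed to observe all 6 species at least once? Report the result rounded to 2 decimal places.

14.70

Split into phases: going from k distinct to k+1 distinct takes on average 6/(6-k) sightings.
E[T] = 6/6 + 6/5 + 6/4 + 6/3 + 6/2 + 6/1 = 6·H_{6}.
H_{6} = 2.450, so E[T] = 14.700.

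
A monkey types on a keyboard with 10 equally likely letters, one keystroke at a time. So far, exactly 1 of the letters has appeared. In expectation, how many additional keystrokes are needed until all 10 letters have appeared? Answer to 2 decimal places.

28.29

With k distinct letters already seen, the next new one takes an expected 10/(10-k) keystrokes.
Sum over k = 1,...,9: E = 10/9 + 10/8 + 10/7 + ... + 10/2 + 10/1 = 28.290.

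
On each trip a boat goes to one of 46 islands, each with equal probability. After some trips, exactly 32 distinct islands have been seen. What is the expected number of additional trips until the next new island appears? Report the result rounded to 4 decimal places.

3.2857

Each trip yields a new island with probability (46-32)/46 = 14/46, so the wait is geometric with mean 46/14.
E = 46/14 = 3.28571.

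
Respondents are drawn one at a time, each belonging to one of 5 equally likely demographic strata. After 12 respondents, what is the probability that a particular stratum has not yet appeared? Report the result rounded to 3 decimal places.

0.069

On each respondent the fixed stratum fails to appear with probability 4/5.
P(still missing after 12) = (4/5)^12 = 0.0687.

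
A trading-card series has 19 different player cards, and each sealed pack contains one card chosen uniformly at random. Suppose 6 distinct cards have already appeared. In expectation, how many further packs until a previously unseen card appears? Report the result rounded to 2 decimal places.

Each pack yields a new card with probability (19-6)/19 = 13/19, so the wait is geometric with mean 19/13.
E = 19/13 = 1.462.

1.46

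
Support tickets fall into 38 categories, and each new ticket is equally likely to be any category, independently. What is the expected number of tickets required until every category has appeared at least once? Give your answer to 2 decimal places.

160.66

Split into phases: going from k distinct to k+1 distinct takes on average 38/(38-k) tickets.
E[T] = 38/38 + 38/37 + 38/36 + ... + 38/2 + 38/1 = 38·H_{38}.
H_{38} = 4.228, so E[T] = 160.660.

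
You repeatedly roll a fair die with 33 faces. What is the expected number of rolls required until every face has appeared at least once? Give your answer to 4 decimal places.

134.9303

Split into phases: going from k distinct to k+1 distinct takes on average 33/(33-k) rolls.
E[T] = 33/33 + 33/32 + 33/31 + ... + 33/2 + 33/1 = 33·H_{33}.
H_{33} = 4.08880, so E[T] = 134.93034.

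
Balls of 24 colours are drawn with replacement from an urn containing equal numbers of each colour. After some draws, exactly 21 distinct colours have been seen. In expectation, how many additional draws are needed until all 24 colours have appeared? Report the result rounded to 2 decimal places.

From k distinct to k+1 distinct takes on average 24/(24-k) draws.
Sum over k = 21,...,23: E = 24/3 + 24/2 + 24/1 = 44.000.

44.00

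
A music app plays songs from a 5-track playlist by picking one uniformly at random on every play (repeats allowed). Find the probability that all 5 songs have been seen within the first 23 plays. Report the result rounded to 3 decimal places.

0.971

Let A_i be the event that song i is missing after 23 plays. By inclusion–exclusion on the A_i,
P(all seen) = Σ_{j=0}^{5} (-1)^j C(5,j)((5-j)/5)^23
= 1.0000 - 0.0295 + 0.0001 - 0.0000 + 0.0000 - 0.0000
= 0.9706.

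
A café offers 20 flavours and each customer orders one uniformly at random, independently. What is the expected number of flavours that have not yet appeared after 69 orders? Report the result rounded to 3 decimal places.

For each flavour, P(unseen after 69) = (19/20)^69 = 0.0290.
By linearity of expectation, E[unseen] = 20·(19/20)^69 = 0.5807.

0.581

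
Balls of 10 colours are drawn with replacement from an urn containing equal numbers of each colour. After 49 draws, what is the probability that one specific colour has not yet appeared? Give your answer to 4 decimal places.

On each draw the fixed colour fails to appear with probability 9/10.
P(still missing after 49) = (9/10)^49 = 0.00573.

0.0057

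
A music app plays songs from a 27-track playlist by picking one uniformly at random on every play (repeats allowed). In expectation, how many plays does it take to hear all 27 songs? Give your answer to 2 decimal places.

Split into phases: going from k distinct to k+1 distinct takes on average 27/(27-k) plays.
E[T] = 27/27 + 27/26 + 27/25 + ... + 27/2 + 27/1 = 27·H_{27}.
H_{27} = 3.891, so E[T] = 105.069.

105.07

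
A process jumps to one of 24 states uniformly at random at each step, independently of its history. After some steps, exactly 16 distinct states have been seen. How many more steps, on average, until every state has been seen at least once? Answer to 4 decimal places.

65.2286

With k distinct states already seen, the next new one takes an expected 24/(24-k) steps.
Sum over k = 16,...,23: E = 24/8 + 24/7 + 24/6 + ... + 24/2 + 24/1 = 65.22857.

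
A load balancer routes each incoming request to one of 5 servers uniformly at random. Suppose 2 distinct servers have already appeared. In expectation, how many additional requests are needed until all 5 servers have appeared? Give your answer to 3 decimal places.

9.167

With k distinct servers already seen, the next new one takes an expected 5/(5-k) requests.
Sum over k = 2,...,4: E = 5/3 + 5/2 + 5/1 = 9.1667.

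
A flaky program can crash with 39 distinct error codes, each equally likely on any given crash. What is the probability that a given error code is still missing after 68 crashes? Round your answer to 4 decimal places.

0.1710

Each crash misses the fixed error code with probability (39-1)/39 = 38/39, independently.
P(still missing after 68) = (38/39)^68 = 0.17096.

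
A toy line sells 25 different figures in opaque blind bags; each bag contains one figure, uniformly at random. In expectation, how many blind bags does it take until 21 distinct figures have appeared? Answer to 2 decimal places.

43.32

Going from k to k+1 distinct takes a geometric number of blind bags with mean 25/(25-k).
Sum over k = 0,...,20: E = 25/25 + 25/24 + 25/23 + ... + 25/6 + 25/5 = 43.316.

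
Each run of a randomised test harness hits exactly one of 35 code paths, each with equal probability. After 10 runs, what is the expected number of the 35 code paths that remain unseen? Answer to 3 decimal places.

For each code path, P(unseen after 10) = (34/35)^10 = 0.7484.
By linearity of expectation, E[unseen] = 35·(34/35)^10 = 26.1925.

26.192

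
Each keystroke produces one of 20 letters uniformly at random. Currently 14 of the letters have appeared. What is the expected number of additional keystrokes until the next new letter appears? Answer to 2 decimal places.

The number of keystrokes until the next new letter is geometric with success probability 6/20, so its mean is 20/6.
E = 20/6 = 3.333.

3.33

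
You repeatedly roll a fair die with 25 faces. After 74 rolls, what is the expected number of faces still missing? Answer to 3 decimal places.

1.219

For each face, P(unseen after 74) = (24/25)^74 = 0.0488.
By linearity of expectation, E[unseen] = 25·(24/25)^74 = 1.2190.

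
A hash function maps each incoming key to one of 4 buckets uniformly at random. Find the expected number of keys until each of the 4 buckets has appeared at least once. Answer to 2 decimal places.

8.33

Split into phases: going from k distinct to k+1 distinct takes on average 4/(4-k) keys.
E[T] = 4/4 + 4/3 + 4/2 + 4/1 = 4·H_{4}.
H_{4} = 2.083, so E[T] = 8.333.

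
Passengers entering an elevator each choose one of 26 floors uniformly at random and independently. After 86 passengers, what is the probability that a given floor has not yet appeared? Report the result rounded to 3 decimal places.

0.034

Each passenger misses the fixed floor with probability (26-1)/26 = 25/26, independently.
P(still missing after 86) = (25/26)^86 = 0.0343.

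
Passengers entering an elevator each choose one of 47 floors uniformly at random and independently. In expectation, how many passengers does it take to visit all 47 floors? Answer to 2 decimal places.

208.58

Split into phases: going from k distinct to k+1 distinct takes on average 47/(47-k) passengers.
E[T] = 47/47 + 47/46 + 47/45 + ... + 47/2 + 47/1 = 47·H_{47}.
H_{47} = 4.438, so E[T] = 208.584.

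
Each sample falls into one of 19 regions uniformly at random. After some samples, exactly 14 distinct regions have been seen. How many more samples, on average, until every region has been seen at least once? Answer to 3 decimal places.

With k distinct regions already seen, the next new one takes an expected 19/(19-k) samples.
Sum over k = 14,...,18: E = 19/5 + 19/4 + 19/3 + 19/2 + 19/1 = 43.3833.

43.383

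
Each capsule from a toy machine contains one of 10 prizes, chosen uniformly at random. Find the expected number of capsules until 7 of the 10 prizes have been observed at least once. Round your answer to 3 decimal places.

10.956

With k distinct prizes already seen, the next new one arrives after an expected 10/(10-k) capsules.
Sum over k = 0,...,6: E = 10/10 + 10/9 + 10/8 + ... + 10/5 + 10/4 = 10.9563.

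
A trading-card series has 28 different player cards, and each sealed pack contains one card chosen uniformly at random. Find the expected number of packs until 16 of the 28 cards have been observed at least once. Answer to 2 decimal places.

23.07

Going from k to k+1 distinct takes a geometric number of packs with mean 28/(28-k).
Sum over k = 0,...,15: E = 28/28 + 28/27 + 28/26 + ... + 28/14 + 28/13 = 23.071.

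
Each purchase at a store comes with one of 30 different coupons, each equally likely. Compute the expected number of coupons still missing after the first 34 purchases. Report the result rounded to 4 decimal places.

For each coupon, P(unseen after 34) = (29/30)^34 = 0.31580.
By linearity of expectation, E[unseen] = 30·(29/30)^34 = 9.47394.

9.4739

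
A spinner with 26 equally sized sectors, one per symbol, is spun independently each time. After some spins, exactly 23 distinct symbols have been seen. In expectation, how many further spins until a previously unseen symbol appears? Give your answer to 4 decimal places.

8.6667

The number of spins until the next new symbol is geometric with success probability 3/26, so its mean is 26/3.
E = 26/3 = 8.66667.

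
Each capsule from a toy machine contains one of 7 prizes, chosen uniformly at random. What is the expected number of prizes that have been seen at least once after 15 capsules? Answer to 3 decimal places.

6.307

For each prize, P(seen in 15 capsules) = 1 - (6/7)^15 = 0.9010.
By linearity of expectation, E[distinct seen] = 7·(1 - (6/7)^15) = 6.3067.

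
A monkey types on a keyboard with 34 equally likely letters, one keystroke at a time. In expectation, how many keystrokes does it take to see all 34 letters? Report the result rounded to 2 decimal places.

140.02

After k distinct letters have appeared, the next keystroke gives a new one with probability (34-k)/34, so the expected wait for the (k+1)-th is 34/(34-k).
E[T] = 34/34 + 34/33 + 34/32 + ... + 34/2 + 34/1 = 34·H_{34}.
H_{34} = 4.118, so E[T] = 140.019.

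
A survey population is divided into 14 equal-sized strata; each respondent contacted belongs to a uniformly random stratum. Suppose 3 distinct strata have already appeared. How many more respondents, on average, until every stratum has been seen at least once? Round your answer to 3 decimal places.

The wait to go from k to k+1 distinct strata is geometric with mean 14/(14-k).
Sum over k = 3,...,13: E = 14/11 + 14/10 + 14/9 + ... + 14/2 + 14/1 = 42.2783.

42.278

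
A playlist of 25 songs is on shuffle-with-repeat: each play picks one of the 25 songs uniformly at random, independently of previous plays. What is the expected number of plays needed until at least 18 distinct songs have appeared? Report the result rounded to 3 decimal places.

30.578

With k distinct songs already seen, the next new one arrives after an expected 25/(25-k) plays.
Sum over k = 0,...,17: E = 25/25 + 25/24 + 25/23 + ... + 25/9 + 25/8 = 30.5775.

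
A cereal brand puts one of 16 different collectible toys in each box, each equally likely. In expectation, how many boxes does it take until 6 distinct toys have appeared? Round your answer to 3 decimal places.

Going from k to k+1 distinct takes a geometric number of boxes with mean 16/(16-k).
Sum over k = 0,...,5: E = 16/16 + 16/15 + 16/14 + 16/13 + 16/12 + 16/11 = 7.2282.

7.228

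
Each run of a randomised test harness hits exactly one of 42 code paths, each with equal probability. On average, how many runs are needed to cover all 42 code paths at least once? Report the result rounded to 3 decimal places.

181.723

The wait to go from k to k+1 distinct code paths is geometric with mean 42/(42-k).
E[T] = 42/42 + 42/41 + 42/40 + ... + 42/2 + 42/1 = 42·H_{42}.
H_{42} = 4.3267, so E[T] = 181.7232.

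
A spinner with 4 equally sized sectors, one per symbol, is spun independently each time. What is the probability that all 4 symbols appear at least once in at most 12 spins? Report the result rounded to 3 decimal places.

Let A_i be the event that symbol i is missing after 12 spins. By inclusion–exclusion on the A_i,
P(all seen) = Σ_{j=0}^{4} (-1)^j C(4,j)((4-j)/4)^12
= 1.0000 - 0.1267 + 0.0015 - 0.0000 + 0.0000
= 0.8748.

0.875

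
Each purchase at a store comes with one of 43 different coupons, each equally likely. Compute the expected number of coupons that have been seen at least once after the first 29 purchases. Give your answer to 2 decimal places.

21.27

For each coupon, P(seen in 29 purchases) = 1 - (42/43)^29 = 0.495.
By linearity of expectation, E[distinct seen] = 43·(1 - (42/43)^29) = 21.267.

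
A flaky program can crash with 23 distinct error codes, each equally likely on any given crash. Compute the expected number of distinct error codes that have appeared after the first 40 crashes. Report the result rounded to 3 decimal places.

For each error code, P(seen in 40 crashes) = 1 - (22/23)^40 = 0.8310.
By linearity of expectation, E[distinct seen] = 23·(1 - (22/23)^40) = 19.1138.

19.114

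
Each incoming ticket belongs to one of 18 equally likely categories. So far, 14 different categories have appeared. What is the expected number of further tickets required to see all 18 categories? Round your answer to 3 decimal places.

From k distinct to k+1 distinct takes on average 18/(18-k) tickets.
Sum over k = 14,...,17: E = 18/4 + 18/3 + 18/2 + 18/1 = 37.5000.

37.500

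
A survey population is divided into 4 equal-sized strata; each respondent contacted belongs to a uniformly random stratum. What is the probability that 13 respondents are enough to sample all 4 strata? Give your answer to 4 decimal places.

0.9057

Let A_i be the event that stratum i is missing after 13 respondents. By inclusion–exclusion on the A_i,
P(all seen) = Σ_{j=0}^{4} (-1)^j C(4,j)((4-j)/4)^13
= 1.00000 - 0.09503 + 0.00073 - 0.00000 + 0.00000
= 0.90570.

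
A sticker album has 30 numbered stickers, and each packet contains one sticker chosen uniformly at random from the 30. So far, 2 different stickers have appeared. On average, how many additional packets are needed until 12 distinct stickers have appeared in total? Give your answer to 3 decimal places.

The wait to go from k to k+1 distinct stickers is geometric with mean 30/(30-k).
Sum over k = 2,...,11: E = 30/28 + 30/27 + 30/26 + ... + 30/20 + 30/19 = 12.9619.

12.962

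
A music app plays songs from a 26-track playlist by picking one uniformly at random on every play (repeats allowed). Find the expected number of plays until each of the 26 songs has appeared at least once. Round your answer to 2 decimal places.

100.21

Split into phases: going from k distinct to k+1 distinct takes on average 26/(26-k) plays.
E[T] = 26/26 + 26/25 + 26/24 + ... + 26/2 + 26/1 = 26·H_{26}.
H_{26} = 3.854, so E[T] = 100.215.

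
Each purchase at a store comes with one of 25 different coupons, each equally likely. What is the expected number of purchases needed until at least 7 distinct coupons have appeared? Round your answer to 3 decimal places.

Going from k to k+1 distinct takes a geometric number of purchases with mean 25/(25-k).
Sum over k = 0,...,6: E = 25/25 + 25/24 + 25/23 + ... + 25/20 + 25/19 = 8.0213.

8.021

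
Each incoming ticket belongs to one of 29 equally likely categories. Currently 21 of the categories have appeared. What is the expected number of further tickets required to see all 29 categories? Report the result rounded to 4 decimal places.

78.8179

From k distinct to k+1 distinct takes on average 29/(29-k) tickets.
Sum over k = 21,...,28: E = 29/8 + 29/7 + 29/6 + ... + 29/2 + 29/1 = 78.81786.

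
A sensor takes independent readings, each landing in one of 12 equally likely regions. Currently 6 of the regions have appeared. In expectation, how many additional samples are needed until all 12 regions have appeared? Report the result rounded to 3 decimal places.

29.400

From k distinct to k+1 distinct takes on average 12/(12-k) samples.
Sum over k = 6,...,11: E = 12/6 + 12/5 + 12/4 + 12/3 + 12/2 + 12/1 = 29.4000.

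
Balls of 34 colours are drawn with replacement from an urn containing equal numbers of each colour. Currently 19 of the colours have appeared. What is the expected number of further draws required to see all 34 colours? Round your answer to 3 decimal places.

With k distinct colours already seen, the next new one takes an expected 34/(34-k) draws.
Sum over k = 19,...,33: E = 34/15 + 34/14 + 34/13 + ... + 34/2 + 34/1 = 112.8198.

112.820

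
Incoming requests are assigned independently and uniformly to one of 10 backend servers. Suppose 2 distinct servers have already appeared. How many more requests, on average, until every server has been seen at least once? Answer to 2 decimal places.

27.18

The wait to go from k to k+1 distinct servers is geometric with mean 10/(10-k).
Sum over k = 2,...,9: E = 10/8 + 10/7 + 10/6 + ... + 10/2 + 10/1 = 27.179.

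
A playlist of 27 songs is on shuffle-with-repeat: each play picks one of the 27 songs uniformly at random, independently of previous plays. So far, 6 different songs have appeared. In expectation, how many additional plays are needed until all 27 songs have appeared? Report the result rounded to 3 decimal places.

From k distinct to k+1 distinct takes on average 27/(27-k) plays.
Sum over k = 6,...,26: E = 27/21 + 27/20 + 27/19 + ... + 27/2 + 27/1 = 98.4247.

98.425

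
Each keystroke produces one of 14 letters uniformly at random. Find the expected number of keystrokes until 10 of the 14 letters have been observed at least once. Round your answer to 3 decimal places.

16.355

Going from k to k+1 distinct takes a geometric number of keystrokes with mean 14/(14-k).
Sum over k = 0,...,9: E = 14/14 + 14/13 + 14/12 + ... + 14/6 + 14/5 = 16.3552.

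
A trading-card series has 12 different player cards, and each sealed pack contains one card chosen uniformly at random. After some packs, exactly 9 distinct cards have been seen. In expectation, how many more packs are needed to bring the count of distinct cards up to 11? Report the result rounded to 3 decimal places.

The wait to go from k to k+1 distinct cards is geometric with mean 12/(12-k).
Sum over k = 9,...,10: E = 12/3 + 12/2 = 10.0000.

10.000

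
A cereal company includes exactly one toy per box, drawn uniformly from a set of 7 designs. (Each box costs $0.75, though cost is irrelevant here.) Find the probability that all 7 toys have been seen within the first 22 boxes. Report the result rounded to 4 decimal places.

0.7770

By inclusion–exclusion over which toys are missing,
P(all seen) = Σ_{j=0}^{7} (-1)^j C(7,j)((7-j)/7)^22
= 1.00000 - 0.23565 + 0.01281 - 0.00016 + 0.00000 - 0.00000 + 0.00000 - 0.00000
= 0.77700.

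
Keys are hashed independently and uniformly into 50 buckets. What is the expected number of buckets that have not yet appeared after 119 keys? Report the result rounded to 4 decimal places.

For each bucket, P(unseen after 119) = (49/50)^119 = 0.09034.
By linearity of expectation, E[unseen] = 50·(49/50)^119 = 4.51724.

4.5172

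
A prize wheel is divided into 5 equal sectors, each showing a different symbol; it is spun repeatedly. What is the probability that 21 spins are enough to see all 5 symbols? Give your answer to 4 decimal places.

By inclusion–exclusion over which symbols are missing,
P(all seen) = Σ_{j=0}^{5} (-1)^j C(5,j)((5-j)/5)^21
= 1.00000 - 0.04612 + 0.00022 - 0.00000 + 0.00000 - 0.00000
= 0.95410.

0.9541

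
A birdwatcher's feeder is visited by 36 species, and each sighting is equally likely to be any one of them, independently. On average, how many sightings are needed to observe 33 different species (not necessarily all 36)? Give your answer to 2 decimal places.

84.28

With k distinct species already seen, the next new one arrives after an expected 36/(36-k) sightings.
Sum over k = 0,...,32: E = 36/36 + 36/35 + 36/34 + ... + 36/5 + 36/4 = 84.284.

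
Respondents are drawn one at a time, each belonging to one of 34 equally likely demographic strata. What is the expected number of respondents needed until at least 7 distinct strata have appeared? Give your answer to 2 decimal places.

7.71

Going from k to k+1 distinct takes a geometric number of respondents with mean 34/(34-k).
Sum over k = 0,...,6: E = 34/34 + 34/33 + 34/32 + ... + 34/29 + 34/28 = 7.710.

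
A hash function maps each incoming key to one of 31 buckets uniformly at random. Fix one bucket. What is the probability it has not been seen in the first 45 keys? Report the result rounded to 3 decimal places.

On each key the fixed bucket fails to appear with probability 30/31.
P(still missing after 45) = (30/31)^45 = 0.2287.

0.229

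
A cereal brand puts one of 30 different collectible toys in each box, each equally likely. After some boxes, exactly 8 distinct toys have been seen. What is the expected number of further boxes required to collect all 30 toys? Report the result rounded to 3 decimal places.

The wait to go from k to k+1 distinct toys is geometric with mean 30/(30-k).
Sum over k = 8,...,29: E = 30/22 + 30/21 + 30/20 + ... + 30/2 + 30/1 = 110.7244.

110.724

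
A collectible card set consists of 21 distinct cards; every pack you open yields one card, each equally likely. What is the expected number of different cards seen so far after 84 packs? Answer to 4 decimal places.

For each card, P(seen in 84 packs) = 1 - (20/21)^84 = 0.98340.
By linearity of expectation, E[distinct seen] = 21·(1 - (20/21)^84) = 20.65141.

20.6514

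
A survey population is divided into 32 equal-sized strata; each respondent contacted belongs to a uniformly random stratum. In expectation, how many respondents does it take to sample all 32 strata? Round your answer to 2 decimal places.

Split into phases: going from k distinct to k+1 distinct takes on average 32/(32-k) respondents.
E[T] = 32/32 + 32/31 + 32/30 + ... + 32/2 + 32/1 = 32·H_{32}.
H_{32} = 4.058, so E[T] = 129.872.

129.87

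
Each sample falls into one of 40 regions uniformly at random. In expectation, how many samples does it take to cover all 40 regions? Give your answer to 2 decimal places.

After k distinct regions have appeared, the next sample gives a new one with probability (40-k)/40, so the expected wait for the (k+1)-th is 40/(40-k).
E[T] = 40/40 + 40/39 + 40/38 + ... + 40/2 + 40/1 = 40·H_{40}.
H_{40} = 4.279, so E[T] = 171.142.

171.14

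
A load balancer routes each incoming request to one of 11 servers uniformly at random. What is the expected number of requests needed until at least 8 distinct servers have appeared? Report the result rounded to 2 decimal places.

13.05

With k distinct servers already seen, the next new one arrives after an expected 11/(11-k) requests.
Sum over k = 0,...,7: E = 11/11 + 11/10 + 11/9 + ... + 11/5 + 11/4 = 13.052.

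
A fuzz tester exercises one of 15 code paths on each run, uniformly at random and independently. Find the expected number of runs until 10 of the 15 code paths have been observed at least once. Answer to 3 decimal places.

Going from k to k+1 distinct takes a geometric number of runs with mean 15/(15-k).
Sum over k = 0,...,9: E = 15/15 + 15/14 + 15/13 + ... + 15/7 + 15/6 = 15.5234.

15.523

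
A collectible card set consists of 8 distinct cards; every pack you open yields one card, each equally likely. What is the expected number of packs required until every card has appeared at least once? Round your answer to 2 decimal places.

After k distinct cards have appeared, the next pack gives a new one with probability (8-k)/8, so the expected wait for the (k+1)-th is 8/(8-k).
E[T] = 8/8 + 8/7 + 8/6 + ... + 8/2 + 8/1 = 8·H_{8}.
H_{8} = 2.718, so E[T] = 21.743.

21.74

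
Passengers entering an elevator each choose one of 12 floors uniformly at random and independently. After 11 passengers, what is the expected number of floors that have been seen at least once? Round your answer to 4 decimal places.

7.3921

For each floor, P(seen in 11 passengers) = 1 - (11/12)^11 = 0.61600.
By linearity of expectation, E[distinct seen] = 12·(1 - (11/12)^11) = 7.39206.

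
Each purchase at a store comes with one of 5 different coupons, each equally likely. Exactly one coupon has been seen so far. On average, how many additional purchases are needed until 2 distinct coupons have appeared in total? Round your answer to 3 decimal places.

The wait to go from k to k+1 distinct coupons is geometric with mean 5/(5-k).
Only the k = 1 term is needed: E = 5/4 = 1.2500.

1.250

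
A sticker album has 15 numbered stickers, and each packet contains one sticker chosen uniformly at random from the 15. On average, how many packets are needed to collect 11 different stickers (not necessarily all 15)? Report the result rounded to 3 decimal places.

Going from k to k+1 distinct takes a geometric number of packets with mean 15/(15-k).
Sum over k = 0,...,10: E = 15/15 + 15/14 + 15/13 + ... + 15/6 + 15/5 = 18.5234.

18.523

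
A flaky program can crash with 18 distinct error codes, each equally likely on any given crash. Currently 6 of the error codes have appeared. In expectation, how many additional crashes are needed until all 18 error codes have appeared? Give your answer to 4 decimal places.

With k distinct error codes already seen, the next new one takes an expected 18/(18-k) crashes.
Sum over k = 6,...,17: E = 18/12 + 18/11 + 18/10 + ... + 18/2 + 18/1 = 55.85779.

55.8578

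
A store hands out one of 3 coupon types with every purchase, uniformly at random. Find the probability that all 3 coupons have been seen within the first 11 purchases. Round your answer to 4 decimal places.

0.9653

By inclusion–exclusion over which coupons are missing,
P(all seen) = Σ_{j=0}^{3} (-1)^j C(3,j)((3-j)/3)^11
= 1.00000 - 0.03468 + 0.00002 - 0.00000
= 0.96533.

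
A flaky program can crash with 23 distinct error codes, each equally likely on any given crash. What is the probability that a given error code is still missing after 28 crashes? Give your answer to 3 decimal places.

0.288

Each crash misses the fixed error code with probability (23-1)/23 = 22/23, independently.
P(still missing after 28) = (22/23)^28 = 0.2880.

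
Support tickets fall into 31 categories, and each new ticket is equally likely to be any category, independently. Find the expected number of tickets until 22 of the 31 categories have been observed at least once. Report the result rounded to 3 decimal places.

37.147

Going from k to k+1 distinct takes a geometric number of tickets with mean 31/(31-k).
Sum over k = 0,...,21: E = 31/31 + 31/30 + 31/29 + ... + 31/11 + 31/10 = 37.1466.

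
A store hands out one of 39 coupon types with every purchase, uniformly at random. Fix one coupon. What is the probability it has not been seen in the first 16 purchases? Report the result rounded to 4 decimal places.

0.6599

On each purchase the fixed coupon fails to appear with probability 38/39.
P(still missing after 16) = (38/39)^16 = 0.65994.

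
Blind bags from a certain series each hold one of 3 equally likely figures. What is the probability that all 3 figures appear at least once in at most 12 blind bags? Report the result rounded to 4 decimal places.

0.9769

By inclusion–exclusion over which figures are missing,
P(all seen) = Σ_{j=0}^{3} (-1)^j C(3,j)((3-j)/3)^12
= 1.00000 - 0.02312 + 0.00001 - 0.00000
= 0.97688.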